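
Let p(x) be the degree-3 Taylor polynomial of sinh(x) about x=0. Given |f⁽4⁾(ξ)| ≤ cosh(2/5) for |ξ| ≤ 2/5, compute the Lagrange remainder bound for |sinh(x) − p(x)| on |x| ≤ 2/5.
2*cosh(2/5)/1875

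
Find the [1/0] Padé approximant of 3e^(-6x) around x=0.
3 - 18*x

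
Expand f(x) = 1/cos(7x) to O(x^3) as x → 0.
1 + 49*x**2/2 + O(x**3)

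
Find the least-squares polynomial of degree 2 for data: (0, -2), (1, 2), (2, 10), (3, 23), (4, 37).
-78/35 + (193/70)x + (25/14)x²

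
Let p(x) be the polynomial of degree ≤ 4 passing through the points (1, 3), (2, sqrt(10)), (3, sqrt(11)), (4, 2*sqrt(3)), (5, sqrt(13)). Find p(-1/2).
-693*sqrt(10)/32 - 385*sqrt(3)/16 + 315*sqrt(13)/128 + 3465/128 + 1485*sqrt(11)/64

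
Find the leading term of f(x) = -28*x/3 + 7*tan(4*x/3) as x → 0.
448*x**3/81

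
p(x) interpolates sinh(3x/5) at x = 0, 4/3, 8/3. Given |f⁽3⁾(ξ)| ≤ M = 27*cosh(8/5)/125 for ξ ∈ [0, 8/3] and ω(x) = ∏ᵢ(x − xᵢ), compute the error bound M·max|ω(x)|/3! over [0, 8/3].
64*sqrt(3)*cosh(8/5)/3375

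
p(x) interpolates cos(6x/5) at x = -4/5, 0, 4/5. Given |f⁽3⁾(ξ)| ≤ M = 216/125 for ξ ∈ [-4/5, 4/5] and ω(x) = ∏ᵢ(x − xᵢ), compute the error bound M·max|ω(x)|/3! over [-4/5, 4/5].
512*sqrt(3)/15625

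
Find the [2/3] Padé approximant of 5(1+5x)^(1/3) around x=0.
(875*x**2/18 + 100*x/3 + 5)/(-125*x**3/162 + 25*x**2/6 + 5*x + 1)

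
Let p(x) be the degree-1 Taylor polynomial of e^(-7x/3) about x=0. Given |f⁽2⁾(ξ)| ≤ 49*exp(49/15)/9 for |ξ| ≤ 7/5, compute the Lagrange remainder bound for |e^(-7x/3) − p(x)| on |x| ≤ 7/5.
2401*exp(49/15)/450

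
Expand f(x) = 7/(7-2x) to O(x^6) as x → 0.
1 + 2*x/7 + 4*x**2/49 + 8*x**3/343 + 16*x**4/2401 + 32*x**5/16807 + O(x**6)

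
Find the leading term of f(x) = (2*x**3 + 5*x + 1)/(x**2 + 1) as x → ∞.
2*x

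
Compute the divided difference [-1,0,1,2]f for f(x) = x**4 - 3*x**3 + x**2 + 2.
-1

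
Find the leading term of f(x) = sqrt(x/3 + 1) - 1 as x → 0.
x/6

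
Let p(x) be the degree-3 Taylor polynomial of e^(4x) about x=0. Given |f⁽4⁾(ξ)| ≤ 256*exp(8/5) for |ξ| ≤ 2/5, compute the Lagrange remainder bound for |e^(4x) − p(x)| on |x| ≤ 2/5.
512*exp(8/5)/1875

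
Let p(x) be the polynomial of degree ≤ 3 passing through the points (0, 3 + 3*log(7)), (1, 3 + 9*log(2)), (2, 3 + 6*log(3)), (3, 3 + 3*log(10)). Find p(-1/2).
3 + log(257298363*2**(3/8)*3**(7/8)*5**(1/16)*7**(9/16)/10485760)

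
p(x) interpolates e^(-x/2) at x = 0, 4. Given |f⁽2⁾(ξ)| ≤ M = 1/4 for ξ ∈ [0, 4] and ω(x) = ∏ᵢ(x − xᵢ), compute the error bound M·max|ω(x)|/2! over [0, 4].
1/2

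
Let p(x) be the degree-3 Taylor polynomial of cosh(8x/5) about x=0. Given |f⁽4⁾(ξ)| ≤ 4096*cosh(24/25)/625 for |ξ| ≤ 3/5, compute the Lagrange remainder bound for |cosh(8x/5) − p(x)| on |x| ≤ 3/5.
13824*cosh(24/25)/390625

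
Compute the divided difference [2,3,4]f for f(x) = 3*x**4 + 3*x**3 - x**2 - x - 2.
191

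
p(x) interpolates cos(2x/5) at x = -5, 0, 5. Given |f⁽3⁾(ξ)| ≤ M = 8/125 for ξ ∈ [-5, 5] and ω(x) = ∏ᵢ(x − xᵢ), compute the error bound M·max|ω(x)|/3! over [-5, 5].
8*sqrt(3)/27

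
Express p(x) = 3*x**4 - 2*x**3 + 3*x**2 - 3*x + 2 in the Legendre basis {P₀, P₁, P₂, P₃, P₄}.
(18/5)P₀ + (-21/5)P₁ + (26/7)P₂ + (-4/5)P₃ + (24/35)P₄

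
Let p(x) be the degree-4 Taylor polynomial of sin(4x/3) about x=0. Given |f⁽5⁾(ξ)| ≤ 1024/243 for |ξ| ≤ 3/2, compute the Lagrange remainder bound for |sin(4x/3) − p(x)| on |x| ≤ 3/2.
4/15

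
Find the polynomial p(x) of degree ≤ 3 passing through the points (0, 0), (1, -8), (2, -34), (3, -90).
-2*x**3 - 3*x**2 - 3*x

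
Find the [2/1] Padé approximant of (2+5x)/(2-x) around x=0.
(5*x/2 + 1)/(1 - x/2)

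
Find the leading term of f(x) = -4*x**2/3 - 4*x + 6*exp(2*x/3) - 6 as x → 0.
8*x**3/27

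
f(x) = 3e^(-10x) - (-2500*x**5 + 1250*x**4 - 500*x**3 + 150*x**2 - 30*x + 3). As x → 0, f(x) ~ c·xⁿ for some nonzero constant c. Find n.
6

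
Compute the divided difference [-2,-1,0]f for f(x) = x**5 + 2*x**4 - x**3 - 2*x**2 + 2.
0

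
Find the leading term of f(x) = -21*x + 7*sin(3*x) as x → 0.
-63*x**3/2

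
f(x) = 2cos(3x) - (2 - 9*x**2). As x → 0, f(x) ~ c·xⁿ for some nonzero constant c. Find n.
4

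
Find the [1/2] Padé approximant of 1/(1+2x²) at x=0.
1/(2*x**2 + 1)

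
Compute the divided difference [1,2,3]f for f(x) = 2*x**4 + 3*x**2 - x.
53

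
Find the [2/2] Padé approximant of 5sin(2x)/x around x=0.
(10 - 14*x**2/3)/(x**2/5 + 1)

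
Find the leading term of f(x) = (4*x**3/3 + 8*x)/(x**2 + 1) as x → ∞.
4*x/3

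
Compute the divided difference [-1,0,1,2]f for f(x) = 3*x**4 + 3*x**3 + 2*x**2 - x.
9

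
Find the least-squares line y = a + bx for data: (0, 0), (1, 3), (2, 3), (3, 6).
a = 3/10, b = 9/5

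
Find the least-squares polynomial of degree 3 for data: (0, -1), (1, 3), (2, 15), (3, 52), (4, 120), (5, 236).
-115/126 + (1963/756)x + (-41/36)x² + (109/54)x³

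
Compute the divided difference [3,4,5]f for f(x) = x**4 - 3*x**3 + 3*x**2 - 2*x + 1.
64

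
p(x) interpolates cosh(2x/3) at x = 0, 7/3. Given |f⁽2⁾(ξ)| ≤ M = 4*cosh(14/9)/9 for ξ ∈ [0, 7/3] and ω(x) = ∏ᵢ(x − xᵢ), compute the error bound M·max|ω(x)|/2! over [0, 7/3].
49*cosh(14/9)/162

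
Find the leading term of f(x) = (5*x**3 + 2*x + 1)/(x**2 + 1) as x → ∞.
5*x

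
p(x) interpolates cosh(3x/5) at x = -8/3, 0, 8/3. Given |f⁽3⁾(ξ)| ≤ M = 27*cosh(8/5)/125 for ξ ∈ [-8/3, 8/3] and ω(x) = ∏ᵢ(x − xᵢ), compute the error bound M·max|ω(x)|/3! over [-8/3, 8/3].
512*sqrt(3)*cosh(8/5)/3375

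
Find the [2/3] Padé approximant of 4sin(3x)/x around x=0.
(12 - 63*x**2/5)/(9*x**2/20 + 1)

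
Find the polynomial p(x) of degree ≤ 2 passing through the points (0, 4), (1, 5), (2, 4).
-x**2 + 2*x + 4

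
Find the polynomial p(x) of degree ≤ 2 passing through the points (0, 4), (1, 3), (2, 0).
4 - x**2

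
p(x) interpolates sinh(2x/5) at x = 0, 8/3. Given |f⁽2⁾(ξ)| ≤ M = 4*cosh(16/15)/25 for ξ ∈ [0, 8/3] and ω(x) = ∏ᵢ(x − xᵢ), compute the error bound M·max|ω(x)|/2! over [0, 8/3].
32*cosh(16/15)/225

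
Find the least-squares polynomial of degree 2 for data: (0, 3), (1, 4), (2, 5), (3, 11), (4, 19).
116/35 + (-107/70)x + (19/14)x²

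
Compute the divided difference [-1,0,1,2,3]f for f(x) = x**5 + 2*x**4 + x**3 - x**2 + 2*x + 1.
7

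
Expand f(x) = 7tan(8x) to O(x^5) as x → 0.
56*x + 3584*x**3/3 + O(x**5)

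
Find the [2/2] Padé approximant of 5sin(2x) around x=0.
10*x/(2*x**2/3 + 1)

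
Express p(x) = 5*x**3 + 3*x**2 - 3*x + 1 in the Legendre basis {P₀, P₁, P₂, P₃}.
(2)P₀ + (2)P₂ + (2)P₃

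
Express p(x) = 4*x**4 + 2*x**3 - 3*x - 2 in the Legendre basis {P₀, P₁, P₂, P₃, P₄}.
(-6/5)P₀ + (-9/5)P₁ + (16/7)P₂ + (4/5)P₃ + (32/35)P₄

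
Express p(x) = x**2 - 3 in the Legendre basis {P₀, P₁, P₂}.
(-8/3)P₀ + (2/3)P₂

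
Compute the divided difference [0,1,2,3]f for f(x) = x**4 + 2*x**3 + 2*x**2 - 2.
8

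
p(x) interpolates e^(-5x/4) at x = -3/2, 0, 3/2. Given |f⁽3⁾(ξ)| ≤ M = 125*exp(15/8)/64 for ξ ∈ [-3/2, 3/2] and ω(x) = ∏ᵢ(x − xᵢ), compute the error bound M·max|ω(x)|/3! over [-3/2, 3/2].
125*sqrt(3)*exp(15/8)/512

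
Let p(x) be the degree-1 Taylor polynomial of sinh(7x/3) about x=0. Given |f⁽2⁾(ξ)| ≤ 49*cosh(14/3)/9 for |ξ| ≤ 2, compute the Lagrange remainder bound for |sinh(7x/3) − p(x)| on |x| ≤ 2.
98*cosh(14/3)/9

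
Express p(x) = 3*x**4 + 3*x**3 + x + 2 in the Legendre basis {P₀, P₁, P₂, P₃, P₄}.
(13/5)P₀ + (14/5)P₁ + (12/7)P₂ + (6/5)P₃ + (24/35)P₄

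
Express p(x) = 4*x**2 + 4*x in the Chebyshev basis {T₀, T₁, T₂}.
(2)T₀ + (4)T₁ + (2)T₂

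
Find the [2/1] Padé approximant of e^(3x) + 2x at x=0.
(-x**2/2 + 4*x + 1)/(1 - x)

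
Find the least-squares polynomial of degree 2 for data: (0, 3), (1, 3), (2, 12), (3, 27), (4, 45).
12/5 + (-6/5)x + (3)x²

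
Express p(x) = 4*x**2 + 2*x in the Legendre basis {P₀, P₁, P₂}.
(4/3)P₀ + (2)P₁ + (8/3)P₂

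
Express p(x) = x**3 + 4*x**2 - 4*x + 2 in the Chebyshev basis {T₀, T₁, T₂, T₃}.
(4)T₀ + (-13/4)T₁ + (2)T₂ + (1/4)T₃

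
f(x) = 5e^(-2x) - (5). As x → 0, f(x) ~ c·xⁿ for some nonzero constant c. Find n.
1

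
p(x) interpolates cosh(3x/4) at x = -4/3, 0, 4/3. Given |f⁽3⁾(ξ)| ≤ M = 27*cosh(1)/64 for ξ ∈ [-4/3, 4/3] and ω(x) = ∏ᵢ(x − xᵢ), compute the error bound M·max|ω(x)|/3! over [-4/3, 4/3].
sqrt(3)*cosh(1)/27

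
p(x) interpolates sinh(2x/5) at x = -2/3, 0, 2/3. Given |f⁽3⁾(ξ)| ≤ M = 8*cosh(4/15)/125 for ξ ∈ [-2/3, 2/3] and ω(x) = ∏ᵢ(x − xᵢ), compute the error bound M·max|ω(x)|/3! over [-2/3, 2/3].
64*sqrt(3)*cosh(4/15)/91125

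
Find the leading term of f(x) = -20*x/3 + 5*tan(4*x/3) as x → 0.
320*x**3/81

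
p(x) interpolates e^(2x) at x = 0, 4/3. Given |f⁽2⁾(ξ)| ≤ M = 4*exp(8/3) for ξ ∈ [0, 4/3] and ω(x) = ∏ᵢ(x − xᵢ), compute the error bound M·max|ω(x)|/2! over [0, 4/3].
8*exp(8/3)/9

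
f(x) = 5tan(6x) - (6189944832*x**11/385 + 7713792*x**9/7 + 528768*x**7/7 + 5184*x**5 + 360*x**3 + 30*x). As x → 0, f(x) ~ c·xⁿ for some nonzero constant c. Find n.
13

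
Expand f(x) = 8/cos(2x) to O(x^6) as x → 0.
8 + 16*x**2 + 80*x**4/3 + O(x**6)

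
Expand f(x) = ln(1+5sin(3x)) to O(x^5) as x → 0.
15*x - 225*x**2/2 + 2205*x**3/2 - 49275*x**4/4 + O(x**5)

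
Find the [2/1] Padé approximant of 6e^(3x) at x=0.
(9*x**2 + 12*x + 6)/(1 - x)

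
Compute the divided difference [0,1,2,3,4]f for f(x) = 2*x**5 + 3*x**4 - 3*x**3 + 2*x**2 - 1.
23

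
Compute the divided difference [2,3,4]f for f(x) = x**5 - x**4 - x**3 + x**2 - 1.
222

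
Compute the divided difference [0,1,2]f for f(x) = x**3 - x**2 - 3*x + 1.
2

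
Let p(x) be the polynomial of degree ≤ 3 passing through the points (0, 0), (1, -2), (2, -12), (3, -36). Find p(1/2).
-3/8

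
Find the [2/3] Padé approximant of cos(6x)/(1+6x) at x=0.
(1 - 15*x**2)/(18*x**3 + 3*x**2 + 6*x + 1)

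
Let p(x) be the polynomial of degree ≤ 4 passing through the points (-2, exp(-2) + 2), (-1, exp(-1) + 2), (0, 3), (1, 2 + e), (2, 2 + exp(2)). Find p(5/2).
(-180*e + 35 + (-420*e + 634 + 315*exp(2))*exp(2))*exp(-2)/128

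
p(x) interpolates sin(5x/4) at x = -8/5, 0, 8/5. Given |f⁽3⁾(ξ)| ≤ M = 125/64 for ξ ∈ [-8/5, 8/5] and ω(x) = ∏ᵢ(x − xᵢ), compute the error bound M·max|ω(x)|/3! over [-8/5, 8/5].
8*sqrt(3)/27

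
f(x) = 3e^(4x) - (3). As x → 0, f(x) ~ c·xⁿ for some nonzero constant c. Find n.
1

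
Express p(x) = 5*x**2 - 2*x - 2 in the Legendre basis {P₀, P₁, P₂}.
(-1/3)P₀ + (-2)P₁ + (10/3)P₂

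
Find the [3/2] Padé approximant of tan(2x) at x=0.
(-8*x**3/15 + 2*x)/(1 - 8*x**2/5)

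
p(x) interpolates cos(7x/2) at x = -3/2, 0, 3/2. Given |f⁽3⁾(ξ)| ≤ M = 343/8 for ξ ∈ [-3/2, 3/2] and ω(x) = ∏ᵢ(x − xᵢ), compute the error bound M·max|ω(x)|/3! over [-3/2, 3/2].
343*sqrt(3)/64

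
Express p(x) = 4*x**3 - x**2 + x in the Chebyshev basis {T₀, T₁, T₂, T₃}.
(-1/2)T₀ + (4)T₁ + (-1/2)T₂ + T₃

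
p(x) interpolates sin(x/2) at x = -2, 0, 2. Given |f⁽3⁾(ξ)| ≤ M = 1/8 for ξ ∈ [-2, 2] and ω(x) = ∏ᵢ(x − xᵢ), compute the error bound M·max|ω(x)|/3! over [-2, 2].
sqrt(3)/27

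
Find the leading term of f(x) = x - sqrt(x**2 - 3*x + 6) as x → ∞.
3/2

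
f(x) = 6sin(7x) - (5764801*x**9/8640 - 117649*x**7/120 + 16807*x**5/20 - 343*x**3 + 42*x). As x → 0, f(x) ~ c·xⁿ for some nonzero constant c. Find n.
11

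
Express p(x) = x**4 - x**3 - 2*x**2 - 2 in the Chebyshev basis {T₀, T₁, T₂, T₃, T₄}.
(-21/8)T₀ + (-3/4)T₁ + (-1/2)T₂ + (-1/4)T₃ + (1/8)T₄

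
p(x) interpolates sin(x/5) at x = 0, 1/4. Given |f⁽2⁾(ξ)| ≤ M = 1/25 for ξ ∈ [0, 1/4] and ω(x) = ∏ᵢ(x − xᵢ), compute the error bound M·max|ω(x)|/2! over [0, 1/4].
1/3200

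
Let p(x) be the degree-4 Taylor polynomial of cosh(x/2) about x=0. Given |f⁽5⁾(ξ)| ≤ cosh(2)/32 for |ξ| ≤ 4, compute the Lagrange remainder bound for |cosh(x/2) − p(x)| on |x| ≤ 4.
4*cosh(2)/15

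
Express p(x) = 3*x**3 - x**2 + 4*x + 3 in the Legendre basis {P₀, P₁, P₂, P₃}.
(8/3)P₀ + (29/5)P₁ + (-2/3)P₂ + (6/5)P₃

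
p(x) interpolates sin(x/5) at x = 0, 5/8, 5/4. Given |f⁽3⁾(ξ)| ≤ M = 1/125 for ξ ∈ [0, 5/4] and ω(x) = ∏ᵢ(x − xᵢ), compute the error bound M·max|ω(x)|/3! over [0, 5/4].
sqrt(3)/13824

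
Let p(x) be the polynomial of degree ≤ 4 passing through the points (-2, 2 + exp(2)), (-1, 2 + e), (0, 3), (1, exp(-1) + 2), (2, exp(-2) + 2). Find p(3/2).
(35 + 140*e + (-5*exp(2) + 28*e + 186)*exp(2))*exp(-2)/128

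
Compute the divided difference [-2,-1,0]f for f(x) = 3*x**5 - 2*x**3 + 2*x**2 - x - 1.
-37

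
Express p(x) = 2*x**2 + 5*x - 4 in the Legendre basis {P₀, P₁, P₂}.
(-10/3)P₀ + (5)P₁ + (4/3)P₂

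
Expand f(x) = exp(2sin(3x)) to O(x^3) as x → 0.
1 + 6*x + 18*x**2 + O(x**3)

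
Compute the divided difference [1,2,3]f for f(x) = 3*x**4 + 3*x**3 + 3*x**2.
96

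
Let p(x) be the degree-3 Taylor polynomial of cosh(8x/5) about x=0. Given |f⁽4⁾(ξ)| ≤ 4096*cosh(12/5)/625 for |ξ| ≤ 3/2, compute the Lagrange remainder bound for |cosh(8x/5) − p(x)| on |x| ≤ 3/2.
864*cosh(12/5)/625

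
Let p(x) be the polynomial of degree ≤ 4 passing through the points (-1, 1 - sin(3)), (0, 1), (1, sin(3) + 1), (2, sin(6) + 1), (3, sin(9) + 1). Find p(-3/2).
63*sin(3)/128 + 35*sin(9)/128 - 45*sin(6)/32 + 1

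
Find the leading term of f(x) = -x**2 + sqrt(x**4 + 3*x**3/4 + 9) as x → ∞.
3*x/8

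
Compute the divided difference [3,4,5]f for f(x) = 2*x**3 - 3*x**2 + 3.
21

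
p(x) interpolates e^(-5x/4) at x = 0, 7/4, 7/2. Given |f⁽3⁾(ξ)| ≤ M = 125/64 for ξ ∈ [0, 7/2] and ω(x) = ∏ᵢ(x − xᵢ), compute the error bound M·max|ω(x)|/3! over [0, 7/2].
42875*sqrt(3)/110592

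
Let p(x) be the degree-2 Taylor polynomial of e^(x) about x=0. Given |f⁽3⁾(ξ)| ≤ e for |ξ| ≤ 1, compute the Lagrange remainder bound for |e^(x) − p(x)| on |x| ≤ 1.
e/6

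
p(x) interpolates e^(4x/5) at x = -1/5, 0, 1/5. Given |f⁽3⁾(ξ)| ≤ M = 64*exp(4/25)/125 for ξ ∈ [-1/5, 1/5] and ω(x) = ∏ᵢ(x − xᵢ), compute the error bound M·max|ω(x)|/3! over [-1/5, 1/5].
64*sqrt(3)*exp(4/25)/421875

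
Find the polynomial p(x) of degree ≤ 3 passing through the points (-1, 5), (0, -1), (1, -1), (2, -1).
-x**3 + 3*x**2 - 2*x - 1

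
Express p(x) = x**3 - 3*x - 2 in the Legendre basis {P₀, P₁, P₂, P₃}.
(-2)P₀ + (-12/5)P₁ + (2/5)P₃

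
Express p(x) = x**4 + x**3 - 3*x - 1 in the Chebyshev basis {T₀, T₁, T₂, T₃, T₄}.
(-5/8)T₀ + (-9/4)T₁ + (1/2)T₂ + (1/4)T₃ + (1/8)T₄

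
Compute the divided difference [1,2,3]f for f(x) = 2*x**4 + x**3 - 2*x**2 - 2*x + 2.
54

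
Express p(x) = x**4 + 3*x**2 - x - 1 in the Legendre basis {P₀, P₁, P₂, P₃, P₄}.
(1/5)P₀ - P₁ + (18/7)P₂ + (8/35)P₄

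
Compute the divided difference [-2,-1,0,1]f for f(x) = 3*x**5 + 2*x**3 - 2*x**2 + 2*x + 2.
17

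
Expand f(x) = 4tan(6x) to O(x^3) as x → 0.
24*x + O(x**3)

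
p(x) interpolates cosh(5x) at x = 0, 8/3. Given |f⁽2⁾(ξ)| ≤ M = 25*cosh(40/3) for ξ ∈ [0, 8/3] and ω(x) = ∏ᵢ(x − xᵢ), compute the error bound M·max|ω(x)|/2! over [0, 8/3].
200*cosh(40/3)/9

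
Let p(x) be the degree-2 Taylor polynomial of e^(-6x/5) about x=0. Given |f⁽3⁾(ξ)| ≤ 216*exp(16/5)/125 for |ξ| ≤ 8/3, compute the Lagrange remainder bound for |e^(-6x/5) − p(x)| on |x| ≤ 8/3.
2048*exp(16/5)/375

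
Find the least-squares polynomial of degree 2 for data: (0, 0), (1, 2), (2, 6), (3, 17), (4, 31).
8/35 + (-81/70)x + (31/14)x²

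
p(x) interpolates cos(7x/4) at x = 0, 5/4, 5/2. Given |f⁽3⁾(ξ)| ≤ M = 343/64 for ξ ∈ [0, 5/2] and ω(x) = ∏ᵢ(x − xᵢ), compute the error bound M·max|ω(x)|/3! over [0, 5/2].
42875*sqrt(3)/110592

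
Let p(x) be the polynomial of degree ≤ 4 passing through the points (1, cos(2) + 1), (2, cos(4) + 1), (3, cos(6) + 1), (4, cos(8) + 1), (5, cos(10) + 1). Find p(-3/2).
3003*cos(2)/128 + 1155*cos(10)/128 + 1 - 1365*cos(8)/32 - 2145*cos(4)/32 + 5005*cos(6)/64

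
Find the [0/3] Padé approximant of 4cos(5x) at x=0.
4/(25*x**2/2 + 1)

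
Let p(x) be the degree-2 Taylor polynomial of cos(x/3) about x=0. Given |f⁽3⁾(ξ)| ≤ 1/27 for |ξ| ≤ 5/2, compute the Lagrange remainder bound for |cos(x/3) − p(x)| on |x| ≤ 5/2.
125/1296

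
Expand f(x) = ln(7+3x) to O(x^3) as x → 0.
log(7) + 3*x/7 - 9*x**2/98 + O(x**3)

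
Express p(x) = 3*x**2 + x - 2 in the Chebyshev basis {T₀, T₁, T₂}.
(-1/2)T₀ + T₁ + (3/2)T₂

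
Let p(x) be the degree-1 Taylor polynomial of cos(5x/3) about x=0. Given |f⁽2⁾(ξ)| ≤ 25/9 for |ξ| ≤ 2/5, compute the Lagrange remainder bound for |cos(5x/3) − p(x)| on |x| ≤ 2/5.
2/9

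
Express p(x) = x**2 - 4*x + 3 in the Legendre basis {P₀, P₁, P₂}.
(10/3)P₀ + (-4)P₁ + (2/3)P₂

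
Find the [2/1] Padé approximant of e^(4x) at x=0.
(8*x**2/3 + 8*x/3 + 1)/(1 - 4*x/3)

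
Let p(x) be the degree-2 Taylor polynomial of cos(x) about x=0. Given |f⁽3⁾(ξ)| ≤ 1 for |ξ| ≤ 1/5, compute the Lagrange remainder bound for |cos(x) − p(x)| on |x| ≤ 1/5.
1/750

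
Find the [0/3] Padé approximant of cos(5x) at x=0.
1/(25*x**2/2 + 1)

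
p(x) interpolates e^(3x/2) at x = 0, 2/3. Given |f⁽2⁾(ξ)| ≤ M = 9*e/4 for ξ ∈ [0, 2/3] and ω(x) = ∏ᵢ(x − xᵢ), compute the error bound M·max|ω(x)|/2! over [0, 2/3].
e/8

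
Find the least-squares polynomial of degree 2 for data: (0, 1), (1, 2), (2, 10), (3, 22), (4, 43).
38/35 + (-76/35)x + (22/7)x²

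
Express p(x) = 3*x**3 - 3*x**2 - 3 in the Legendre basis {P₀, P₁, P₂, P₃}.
(-4)P₀ + (9/5)P₁ + (-2)P₂ + (6/5)P₃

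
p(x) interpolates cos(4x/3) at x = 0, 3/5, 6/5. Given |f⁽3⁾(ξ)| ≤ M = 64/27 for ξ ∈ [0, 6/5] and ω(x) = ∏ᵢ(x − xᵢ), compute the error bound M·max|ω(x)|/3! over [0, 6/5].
64*sqrt(3)/3375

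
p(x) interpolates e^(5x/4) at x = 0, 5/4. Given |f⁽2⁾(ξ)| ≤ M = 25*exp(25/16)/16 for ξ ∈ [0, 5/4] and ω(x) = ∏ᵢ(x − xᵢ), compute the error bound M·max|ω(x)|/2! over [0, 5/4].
625*exp(25/16)/2048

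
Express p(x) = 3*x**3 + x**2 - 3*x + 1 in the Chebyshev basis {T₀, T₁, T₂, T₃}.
(3/2)T₀ + (-3/4)T₁ + (1/2)T₂ + (3/4)T₃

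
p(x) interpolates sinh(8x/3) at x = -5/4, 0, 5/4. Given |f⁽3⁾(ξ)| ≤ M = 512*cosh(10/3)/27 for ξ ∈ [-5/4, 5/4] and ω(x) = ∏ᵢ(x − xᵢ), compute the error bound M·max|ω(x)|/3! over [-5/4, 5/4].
1000*sqrt(3)*cosh(10/3)/729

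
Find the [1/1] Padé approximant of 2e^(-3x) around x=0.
(2 - 3*x)/(3*x/2 + 1)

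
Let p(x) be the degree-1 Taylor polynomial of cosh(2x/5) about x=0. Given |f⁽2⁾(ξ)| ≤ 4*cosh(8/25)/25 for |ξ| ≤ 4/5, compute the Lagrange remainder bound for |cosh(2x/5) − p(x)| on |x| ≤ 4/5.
32*cosh(8/25)/625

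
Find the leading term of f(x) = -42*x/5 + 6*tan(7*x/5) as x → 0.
686*x**3/125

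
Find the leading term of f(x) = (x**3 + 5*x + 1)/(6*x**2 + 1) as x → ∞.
x/6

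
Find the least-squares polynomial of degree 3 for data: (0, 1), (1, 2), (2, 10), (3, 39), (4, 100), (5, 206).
19/18 + (755/756)x + (-293/126)x² + (223/108)x³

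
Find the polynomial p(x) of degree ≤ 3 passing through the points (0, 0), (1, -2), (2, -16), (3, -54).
-2*x**3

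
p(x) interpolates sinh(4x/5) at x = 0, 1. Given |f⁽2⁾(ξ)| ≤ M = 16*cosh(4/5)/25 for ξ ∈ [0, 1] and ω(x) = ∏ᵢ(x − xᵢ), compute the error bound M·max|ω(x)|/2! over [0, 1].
2*cosh(4/5)/25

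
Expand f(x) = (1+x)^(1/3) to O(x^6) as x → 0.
1 + x/3 - x**2/9 + 5*x**3/81 - 10*x**4/243 + 22*x**5/729 + O(x**6)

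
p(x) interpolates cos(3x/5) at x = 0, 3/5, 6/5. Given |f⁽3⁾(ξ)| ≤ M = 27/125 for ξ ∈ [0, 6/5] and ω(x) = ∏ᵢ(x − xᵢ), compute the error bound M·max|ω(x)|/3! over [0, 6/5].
27*sqrt(3)/15625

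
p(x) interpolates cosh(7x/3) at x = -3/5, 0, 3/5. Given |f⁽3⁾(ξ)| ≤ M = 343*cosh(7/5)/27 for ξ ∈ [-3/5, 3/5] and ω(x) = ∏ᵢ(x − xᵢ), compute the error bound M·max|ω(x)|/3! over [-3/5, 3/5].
343*sqrt(3)*cosh(7/5)/3375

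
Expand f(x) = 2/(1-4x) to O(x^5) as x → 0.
2 + 8*x + 32*x**2 + 128*x**3 + 512*x**4 + O(x**5)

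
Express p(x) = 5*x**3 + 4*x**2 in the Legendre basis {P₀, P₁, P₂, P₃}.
(4/3)P₀ + (3)P₁ + (8/3)P₂ + (2)P₃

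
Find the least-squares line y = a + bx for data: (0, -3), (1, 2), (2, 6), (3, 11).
a = -29/10, b = 23/5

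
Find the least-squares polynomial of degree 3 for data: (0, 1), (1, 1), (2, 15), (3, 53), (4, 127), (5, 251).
6/7 + (-25/14)x + (5/14)x² + (2)x³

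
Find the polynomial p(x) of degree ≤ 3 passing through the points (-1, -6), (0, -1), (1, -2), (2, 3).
2*x**3 - 3*x**2 - 1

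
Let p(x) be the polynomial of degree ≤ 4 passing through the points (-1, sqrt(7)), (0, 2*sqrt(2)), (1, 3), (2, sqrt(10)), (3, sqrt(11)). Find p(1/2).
-5*sqrt(10)/32 - 5*sqrt(7)/128 + 3*sqrt(11)/128 + 15*sqrt(2)/16 + 135/64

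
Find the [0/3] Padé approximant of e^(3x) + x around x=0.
1/(-65*x**3/2 + 23*x**2/2 - 4*x + 1)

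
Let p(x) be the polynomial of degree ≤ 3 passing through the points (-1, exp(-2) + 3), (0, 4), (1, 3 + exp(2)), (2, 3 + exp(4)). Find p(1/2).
(-1 + (-exp(4) + 57 + 9*exp(2))*exp(2))*exp(-2)/16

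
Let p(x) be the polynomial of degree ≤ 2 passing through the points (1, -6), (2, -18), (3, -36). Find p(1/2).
-9/4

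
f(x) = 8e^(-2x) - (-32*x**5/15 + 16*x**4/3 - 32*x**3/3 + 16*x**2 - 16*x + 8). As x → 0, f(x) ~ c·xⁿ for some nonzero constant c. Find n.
6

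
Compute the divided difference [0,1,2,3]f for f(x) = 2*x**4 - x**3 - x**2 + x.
11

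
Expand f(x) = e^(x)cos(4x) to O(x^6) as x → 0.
1 + x - 15*x**2/2 - 47*x**3/6 + 161*x**4/24 + 1121*x**5/120 + O(x**6)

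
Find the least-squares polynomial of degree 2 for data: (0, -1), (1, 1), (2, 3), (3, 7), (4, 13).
-27/35 + (19/35)x + (5/7)x²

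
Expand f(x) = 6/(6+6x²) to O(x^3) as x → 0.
1 - x**2 + O(x**3)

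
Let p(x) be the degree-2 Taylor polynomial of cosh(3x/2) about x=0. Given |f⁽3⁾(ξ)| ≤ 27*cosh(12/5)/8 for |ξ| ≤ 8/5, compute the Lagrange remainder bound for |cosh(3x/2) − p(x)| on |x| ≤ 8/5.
288*cosh(12/5)/125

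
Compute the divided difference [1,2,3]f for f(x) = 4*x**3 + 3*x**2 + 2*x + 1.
27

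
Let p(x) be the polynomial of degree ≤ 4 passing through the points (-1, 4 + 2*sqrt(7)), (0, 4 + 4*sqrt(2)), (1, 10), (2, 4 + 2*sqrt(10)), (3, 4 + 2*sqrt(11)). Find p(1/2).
-5*sqrt(10)/16 - 5*sqrt(7)/64 + 3*sqrt(11)/64 + 15*sqrt(2)/8 + 263/32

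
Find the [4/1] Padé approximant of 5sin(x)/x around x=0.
x**4/24 - 5*x**2/6 + 5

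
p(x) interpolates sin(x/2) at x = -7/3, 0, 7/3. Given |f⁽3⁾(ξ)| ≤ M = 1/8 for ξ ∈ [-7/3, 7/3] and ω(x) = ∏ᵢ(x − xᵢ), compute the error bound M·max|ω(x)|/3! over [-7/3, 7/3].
343*sqrt(3)/5832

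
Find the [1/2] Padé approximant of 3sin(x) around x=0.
3*x/(x**2/6 + 1)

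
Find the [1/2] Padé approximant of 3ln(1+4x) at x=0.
12*x/(-4*x**2/3 + 2*x + 1)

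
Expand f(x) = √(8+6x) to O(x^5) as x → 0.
2*sqrt(2) + 3*sqrt(2)*x/4 - 9*sqrt(2)*x**2/64 + 27*sqrt(2)*x**3/512 - 405*sqrt(2)*x**4/16384 + O(x**5)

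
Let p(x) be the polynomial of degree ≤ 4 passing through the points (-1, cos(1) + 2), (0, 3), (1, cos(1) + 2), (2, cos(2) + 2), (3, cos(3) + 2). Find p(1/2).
3*cos(3)/128 - 5*cos(2)/32 + 85*cos(1)/128 + 79/32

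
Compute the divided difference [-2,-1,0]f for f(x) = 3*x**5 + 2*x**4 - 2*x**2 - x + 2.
-33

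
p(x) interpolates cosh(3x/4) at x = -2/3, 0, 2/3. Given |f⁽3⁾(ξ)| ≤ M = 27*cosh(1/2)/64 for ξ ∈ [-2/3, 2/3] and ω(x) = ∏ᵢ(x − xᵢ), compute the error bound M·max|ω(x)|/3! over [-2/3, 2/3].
sqrt(3)*cosh(1/2)/216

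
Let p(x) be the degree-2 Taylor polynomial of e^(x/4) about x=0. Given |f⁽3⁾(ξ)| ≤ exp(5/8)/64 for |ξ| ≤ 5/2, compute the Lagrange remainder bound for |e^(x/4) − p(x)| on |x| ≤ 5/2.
125*exp(5/8)/3072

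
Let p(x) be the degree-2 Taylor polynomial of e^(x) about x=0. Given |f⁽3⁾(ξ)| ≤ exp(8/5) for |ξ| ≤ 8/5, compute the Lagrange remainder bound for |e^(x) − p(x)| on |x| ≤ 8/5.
256*exp(8/5)/375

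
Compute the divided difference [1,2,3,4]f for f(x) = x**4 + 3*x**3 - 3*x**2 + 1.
13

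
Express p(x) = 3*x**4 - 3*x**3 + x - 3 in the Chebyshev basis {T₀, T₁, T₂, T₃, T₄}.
(-15/8)T₀ + (-5/4)T₁ + (3/2)T₂ + (-3/4)T₃ + (3/8)T₄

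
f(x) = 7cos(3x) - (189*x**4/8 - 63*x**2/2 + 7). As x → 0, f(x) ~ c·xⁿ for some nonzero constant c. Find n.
6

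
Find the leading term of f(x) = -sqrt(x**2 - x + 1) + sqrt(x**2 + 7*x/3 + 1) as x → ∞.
5/3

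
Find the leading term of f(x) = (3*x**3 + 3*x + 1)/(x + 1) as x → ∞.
3*x**2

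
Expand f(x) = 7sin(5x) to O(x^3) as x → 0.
35*x + O(x**3)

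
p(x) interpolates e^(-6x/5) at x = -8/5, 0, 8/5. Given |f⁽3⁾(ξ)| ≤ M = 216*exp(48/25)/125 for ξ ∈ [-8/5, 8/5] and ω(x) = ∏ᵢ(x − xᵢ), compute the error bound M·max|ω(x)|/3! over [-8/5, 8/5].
4096*sqrt(3)*exp(48/25)/15625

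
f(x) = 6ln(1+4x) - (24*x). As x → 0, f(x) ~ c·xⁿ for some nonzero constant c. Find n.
2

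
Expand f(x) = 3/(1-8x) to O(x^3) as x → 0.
3 + 24*x + 192*x**2 + O(x**3)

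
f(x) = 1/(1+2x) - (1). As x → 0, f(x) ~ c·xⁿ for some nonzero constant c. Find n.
1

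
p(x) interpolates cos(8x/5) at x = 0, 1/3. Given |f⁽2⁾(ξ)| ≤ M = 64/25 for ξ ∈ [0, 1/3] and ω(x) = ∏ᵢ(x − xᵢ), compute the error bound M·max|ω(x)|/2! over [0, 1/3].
8/225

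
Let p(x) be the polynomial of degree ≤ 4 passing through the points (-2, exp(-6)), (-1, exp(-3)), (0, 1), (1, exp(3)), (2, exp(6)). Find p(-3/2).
((-5*exp(6) - 70 + 28*exp(3))*exp(6) + 35 + 140*exp(3))*exp(-6)/128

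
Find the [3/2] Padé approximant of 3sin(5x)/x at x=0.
(15 - 175*x**2/4)/(5*x**2/4 + 1)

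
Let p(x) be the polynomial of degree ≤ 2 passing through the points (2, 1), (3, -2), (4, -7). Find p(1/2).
7/4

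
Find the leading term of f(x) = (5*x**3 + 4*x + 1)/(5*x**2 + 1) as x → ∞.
x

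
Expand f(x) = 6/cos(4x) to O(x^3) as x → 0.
6 + 48*x**2 + O(x**3)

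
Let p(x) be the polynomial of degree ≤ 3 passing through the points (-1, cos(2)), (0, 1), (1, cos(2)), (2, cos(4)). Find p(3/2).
cos(2) - 5/16 + 5*cos(4)/16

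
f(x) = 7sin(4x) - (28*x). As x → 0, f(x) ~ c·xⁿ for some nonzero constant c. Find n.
3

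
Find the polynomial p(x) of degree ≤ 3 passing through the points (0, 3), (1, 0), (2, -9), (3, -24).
3 - 3*x**2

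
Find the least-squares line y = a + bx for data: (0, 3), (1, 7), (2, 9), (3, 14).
a = 3, b = 7/2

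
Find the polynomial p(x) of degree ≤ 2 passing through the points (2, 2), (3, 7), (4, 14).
x**2 - 2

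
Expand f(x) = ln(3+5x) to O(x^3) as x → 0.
log(3) + 5*x/3 - 25*x**2/18 + O(x**3)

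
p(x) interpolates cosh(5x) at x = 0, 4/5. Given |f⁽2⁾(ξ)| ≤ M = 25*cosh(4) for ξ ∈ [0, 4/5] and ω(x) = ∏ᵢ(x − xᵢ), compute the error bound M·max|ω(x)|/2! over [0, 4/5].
2*cosh(4)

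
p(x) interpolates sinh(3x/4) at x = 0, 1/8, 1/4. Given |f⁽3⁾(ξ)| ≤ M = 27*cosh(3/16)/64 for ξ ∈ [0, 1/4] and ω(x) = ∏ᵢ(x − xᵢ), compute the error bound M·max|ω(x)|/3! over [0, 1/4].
sqrt(3)*cosh(3/16)/32768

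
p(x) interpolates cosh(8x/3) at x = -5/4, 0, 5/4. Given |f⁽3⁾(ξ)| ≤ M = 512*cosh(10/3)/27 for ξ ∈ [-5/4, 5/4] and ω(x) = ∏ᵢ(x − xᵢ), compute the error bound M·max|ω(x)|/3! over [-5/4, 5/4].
1000*sqrt(3)*cosh(10/3)/729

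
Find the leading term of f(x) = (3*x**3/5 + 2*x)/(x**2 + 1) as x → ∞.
3*x/5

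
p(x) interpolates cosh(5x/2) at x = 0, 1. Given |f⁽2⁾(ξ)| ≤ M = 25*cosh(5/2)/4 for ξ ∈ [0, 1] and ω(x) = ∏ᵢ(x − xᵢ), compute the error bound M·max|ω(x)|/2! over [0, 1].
25*cosh(5/2)/32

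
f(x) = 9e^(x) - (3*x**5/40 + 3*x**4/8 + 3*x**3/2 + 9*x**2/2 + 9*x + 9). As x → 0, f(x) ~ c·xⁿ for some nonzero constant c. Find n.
6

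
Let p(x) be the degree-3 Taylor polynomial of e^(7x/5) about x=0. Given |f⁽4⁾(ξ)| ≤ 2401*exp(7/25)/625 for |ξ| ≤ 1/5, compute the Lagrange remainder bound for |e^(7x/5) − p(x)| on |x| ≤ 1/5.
2401*exp(7/25)/9375000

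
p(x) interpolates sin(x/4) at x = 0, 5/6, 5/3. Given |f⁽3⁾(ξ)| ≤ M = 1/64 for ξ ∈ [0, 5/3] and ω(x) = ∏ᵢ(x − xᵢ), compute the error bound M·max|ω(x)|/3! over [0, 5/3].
125*sqrt(3)/373248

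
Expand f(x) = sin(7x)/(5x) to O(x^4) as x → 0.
7/5 - 343*x**2/30 + O(x**4)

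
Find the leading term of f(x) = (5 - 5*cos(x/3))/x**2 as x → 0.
5/18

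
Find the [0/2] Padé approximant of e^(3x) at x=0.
1/(9*x**2/2 - 3*x + 1)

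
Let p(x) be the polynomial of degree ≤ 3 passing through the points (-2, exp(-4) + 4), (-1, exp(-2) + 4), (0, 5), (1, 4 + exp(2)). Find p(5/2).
5*(-25*exp(4) - 7 + 27*exp(2) + 21*exp(6))*exp(-4)/16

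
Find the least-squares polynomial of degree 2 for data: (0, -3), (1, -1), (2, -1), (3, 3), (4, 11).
-81/35 + (-48/35)x + (8/7)x²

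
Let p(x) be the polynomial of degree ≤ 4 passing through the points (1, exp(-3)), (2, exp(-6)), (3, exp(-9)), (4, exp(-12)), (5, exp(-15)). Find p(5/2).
(-5*exp(12) - 20*exp(3) + 3 + 90*exp(6) + 60*exp(9))*exp(-15)/128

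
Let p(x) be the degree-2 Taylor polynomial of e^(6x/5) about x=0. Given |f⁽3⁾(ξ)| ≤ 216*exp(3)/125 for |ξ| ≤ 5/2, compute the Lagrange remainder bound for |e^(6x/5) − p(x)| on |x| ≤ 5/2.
9*exp(3)/2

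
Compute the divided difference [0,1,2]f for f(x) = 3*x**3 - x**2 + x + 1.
8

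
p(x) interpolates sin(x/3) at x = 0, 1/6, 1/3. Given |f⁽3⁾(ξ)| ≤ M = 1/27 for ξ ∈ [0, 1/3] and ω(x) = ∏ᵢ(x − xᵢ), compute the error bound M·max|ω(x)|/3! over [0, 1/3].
sqrt(3)/157464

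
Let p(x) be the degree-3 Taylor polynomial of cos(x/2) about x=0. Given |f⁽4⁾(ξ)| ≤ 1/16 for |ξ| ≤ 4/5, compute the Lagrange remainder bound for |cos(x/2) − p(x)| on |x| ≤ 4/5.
2/1875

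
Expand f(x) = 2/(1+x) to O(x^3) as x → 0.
2 - 2*x + 2*x**2 + O(x**3)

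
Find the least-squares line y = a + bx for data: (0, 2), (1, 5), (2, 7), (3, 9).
a = 23/10, b = 23/10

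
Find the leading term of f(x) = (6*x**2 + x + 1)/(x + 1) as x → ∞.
6*x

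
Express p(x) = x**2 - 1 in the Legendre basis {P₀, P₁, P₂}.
(-2/3)P₀ + (2/3)P₂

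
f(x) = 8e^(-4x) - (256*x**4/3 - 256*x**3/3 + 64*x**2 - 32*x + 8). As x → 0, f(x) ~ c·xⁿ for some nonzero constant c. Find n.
5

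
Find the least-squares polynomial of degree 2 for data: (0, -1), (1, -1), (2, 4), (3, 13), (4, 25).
-6/5 + (-7/5)x + (2)x²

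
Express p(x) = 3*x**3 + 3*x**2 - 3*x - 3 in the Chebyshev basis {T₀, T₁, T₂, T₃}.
(-3/2)T₀ + (-3/4)T₁ + (3/2)T₂ + (3/4)T₃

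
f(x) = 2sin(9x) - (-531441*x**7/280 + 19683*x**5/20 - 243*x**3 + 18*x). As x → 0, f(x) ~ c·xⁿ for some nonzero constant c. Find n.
9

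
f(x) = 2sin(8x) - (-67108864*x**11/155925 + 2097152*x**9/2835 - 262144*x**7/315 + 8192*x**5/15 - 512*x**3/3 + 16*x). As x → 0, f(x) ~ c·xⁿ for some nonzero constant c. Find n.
13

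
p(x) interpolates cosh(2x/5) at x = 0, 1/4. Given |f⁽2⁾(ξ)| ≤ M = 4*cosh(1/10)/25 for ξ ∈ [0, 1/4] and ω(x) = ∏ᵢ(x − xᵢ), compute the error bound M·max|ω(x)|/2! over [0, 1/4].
cosh(1/10)/800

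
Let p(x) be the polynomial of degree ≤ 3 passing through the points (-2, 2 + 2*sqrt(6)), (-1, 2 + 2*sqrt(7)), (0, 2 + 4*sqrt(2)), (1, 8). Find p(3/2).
-35*sqrt(2)/4 - 5*sqrt(6)/8 + 21*sqrt(7)/8 + 121/8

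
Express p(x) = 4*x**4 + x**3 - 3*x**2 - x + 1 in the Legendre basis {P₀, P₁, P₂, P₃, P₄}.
(4/5)P₀ + (-2/5)P₁ + (2/7)P₂ + (2/5)P₃ + (32/35)P₄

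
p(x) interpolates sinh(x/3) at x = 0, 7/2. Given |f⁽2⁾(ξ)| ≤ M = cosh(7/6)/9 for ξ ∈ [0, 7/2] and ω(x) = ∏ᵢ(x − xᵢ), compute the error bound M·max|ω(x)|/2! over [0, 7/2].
49*cosh(7/6)/288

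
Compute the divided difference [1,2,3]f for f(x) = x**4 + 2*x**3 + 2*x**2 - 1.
39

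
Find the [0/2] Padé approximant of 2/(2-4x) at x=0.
1/(1 - 2*x)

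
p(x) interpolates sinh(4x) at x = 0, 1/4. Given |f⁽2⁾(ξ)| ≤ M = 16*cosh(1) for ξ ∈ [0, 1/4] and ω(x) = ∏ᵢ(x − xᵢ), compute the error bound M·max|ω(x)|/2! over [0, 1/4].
cosh(1)/8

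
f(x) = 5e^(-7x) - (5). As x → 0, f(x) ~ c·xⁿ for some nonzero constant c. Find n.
1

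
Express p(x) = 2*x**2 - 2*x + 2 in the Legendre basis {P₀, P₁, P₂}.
(8/3)P₀ + (-2)P₁ + (4/3)P₂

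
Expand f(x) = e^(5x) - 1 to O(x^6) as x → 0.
5*x + 25*x**2/2 + 125*x**3/6 + 625*x**4/24 + 625*x**5/24 + O(x**6)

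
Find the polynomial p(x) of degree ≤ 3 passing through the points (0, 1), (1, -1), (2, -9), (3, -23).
-3*x**2 + x + 1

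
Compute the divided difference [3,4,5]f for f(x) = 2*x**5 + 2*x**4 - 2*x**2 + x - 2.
1512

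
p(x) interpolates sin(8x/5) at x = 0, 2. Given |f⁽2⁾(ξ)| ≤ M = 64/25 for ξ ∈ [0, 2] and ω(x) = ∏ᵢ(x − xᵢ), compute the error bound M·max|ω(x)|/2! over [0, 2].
32/25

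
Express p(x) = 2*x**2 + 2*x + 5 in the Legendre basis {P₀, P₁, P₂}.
(17/3)P₀ + (2)P₁ + (4/3)P₂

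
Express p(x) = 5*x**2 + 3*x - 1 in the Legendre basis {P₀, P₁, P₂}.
(2/3)P₀ + (3)P₁ + (10/3)P₂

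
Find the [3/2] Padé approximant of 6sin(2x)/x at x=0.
(12 - 28*x**2/5)/(x**2/5 + 1)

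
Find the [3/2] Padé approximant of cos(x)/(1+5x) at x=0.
(1475*x**3/588 - 295*x**2/588 - 5*x + 1)/(1 - 14701*x**2/588)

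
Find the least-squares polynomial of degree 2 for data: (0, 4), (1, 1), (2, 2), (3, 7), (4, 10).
122/35 + (-97/35)x + (8/7)x²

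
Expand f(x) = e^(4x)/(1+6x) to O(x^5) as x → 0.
1 - 2*x + 20*x**2 - 328*x**3/3 + 2000*x**4/3 + O(x**5)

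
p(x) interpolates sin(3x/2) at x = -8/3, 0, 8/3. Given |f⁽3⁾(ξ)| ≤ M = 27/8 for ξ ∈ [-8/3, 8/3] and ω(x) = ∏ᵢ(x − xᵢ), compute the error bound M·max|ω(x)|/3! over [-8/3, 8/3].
64*sqrt(3)/27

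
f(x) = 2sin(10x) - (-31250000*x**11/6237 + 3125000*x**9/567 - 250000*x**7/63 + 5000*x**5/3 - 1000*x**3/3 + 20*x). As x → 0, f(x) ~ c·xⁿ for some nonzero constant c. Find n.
13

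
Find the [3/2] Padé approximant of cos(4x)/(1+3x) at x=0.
(56*x**3 - 56*x**2/3 - 3*x + 1)/(1 - 59*x**2/3)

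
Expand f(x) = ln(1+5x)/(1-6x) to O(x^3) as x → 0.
5*x + 35*x**2/2 + O(x**3)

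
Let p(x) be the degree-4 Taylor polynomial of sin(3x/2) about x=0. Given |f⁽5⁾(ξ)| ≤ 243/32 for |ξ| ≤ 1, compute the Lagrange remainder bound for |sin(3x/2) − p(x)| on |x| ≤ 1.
81/1280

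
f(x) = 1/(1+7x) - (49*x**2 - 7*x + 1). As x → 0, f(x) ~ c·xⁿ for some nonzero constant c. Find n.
3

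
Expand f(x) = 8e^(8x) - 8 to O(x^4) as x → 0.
64*x + 256*x**2 + 2048*x**3/3 + O(x**4)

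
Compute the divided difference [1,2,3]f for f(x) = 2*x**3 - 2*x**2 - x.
10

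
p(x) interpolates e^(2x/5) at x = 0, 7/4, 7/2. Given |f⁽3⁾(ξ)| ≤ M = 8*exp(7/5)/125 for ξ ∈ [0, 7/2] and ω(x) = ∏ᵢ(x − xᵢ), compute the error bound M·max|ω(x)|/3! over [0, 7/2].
343*sqrt(3)*exp(7/5)/27000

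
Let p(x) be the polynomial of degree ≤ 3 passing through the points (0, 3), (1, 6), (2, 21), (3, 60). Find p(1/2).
15/4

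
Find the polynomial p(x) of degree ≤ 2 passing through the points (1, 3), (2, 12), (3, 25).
2*x**2 + 3*x - 2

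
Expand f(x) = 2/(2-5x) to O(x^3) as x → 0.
1 + 5*x/2 + 25*x**2/4 + O(x**3)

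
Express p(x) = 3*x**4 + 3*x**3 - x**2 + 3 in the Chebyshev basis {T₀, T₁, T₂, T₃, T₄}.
(29/8)T₀ + (9/4)T₁ + T₂ + (3/4)T₃ + (3/8)T₄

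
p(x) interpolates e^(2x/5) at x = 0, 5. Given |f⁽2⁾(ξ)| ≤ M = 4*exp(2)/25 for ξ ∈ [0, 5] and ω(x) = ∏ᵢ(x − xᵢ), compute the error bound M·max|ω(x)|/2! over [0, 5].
exp(2)/2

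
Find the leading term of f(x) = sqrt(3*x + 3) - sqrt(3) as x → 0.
sqrt(3)*x/2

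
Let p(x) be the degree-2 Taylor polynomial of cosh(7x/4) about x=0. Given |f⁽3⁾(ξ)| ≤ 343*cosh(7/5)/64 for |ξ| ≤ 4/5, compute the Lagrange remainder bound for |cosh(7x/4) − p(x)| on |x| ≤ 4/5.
343*cosh(7/5)/750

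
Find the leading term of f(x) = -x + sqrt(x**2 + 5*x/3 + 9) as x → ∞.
5/6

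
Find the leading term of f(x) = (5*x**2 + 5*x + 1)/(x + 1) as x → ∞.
5*x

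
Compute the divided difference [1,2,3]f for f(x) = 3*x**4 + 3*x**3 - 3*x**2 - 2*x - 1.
90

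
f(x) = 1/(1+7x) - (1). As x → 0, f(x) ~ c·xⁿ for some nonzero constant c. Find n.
1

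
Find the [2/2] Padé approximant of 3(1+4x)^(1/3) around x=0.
(112*x**2/9 + 14*x + 3)/(40*x**2/27 + 10*x/3 + 1)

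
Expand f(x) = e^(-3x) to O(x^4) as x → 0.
1 - 3*x + 9*x**2/2 - 9*x**3/2 + O(x**4)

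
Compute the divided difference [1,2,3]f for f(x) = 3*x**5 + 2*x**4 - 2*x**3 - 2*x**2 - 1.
306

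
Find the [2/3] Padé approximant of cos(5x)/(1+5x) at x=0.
(1 - 125*x**2/12)/(125*x**3/12 + 25*x**2/12 + 5*x + 1)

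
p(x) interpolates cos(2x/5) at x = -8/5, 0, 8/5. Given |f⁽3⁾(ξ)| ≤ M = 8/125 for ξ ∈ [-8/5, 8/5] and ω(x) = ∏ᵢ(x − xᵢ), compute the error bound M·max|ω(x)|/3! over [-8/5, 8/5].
4096*sqrt(3)/421875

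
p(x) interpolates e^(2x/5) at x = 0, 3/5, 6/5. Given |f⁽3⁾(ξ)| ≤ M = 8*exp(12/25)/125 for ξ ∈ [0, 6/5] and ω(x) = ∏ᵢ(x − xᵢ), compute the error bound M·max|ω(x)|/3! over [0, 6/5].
8*sqrt(3)*exp(12/25)/15625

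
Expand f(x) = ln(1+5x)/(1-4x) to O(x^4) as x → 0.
5*x + 15*x**2/2 + 215*x**3/3 + O(x**4)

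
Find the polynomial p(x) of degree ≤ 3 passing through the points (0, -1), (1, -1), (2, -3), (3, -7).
-x**2 + x - 1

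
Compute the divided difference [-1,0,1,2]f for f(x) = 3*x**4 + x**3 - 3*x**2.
7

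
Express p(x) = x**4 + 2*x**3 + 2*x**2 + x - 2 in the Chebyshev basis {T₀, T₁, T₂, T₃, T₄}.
(-5/8)T₀ + (5/2)T₁ + (3/2)T₂ + (1/2)T₃ + (1/8)T₄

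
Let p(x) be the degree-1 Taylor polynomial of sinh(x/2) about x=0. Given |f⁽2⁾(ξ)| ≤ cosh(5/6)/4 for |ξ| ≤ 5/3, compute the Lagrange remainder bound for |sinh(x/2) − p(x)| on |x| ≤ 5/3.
25*cosh(5/6)/72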